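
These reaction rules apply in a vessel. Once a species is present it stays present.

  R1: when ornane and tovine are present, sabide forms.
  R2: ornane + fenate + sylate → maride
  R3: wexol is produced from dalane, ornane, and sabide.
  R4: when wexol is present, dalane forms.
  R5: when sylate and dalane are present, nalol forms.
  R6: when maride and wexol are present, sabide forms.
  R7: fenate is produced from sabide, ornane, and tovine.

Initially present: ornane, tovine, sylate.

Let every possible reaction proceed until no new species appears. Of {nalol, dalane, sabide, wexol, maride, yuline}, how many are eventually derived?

ornane and tovine present → sabide forms (R1).
sabide, ornane, and tovine present → fenate forms (R7).
ornane, fenate, and sylate present → maride forms (R2).
nalol would need sylate and dalane (R5), but dalane never forms.
dalane would need wexol (R4), but wexol never forms.
sabide: reached.
wexol would need dalane, ornane, and sabide (R3), but dalane never forms.
maride: reached.
No rule produces yuline, and it is not given.
Reached: sabide and maride — 2 of the 6.

2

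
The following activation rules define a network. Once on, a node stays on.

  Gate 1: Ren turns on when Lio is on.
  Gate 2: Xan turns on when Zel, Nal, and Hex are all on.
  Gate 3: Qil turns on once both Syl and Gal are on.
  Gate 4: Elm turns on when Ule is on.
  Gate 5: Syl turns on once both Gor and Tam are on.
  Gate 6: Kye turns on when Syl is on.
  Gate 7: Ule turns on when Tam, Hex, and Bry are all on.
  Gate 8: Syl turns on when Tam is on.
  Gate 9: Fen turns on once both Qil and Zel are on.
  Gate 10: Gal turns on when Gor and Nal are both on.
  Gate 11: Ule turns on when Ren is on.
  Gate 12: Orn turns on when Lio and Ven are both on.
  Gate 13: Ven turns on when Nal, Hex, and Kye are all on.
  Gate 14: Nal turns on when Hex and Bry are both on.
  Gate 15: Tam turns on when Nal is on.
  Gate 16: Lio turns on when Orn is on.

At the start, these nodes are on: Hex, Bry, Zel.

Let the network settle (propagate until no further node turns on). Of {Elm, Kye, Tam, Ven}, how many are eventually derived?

4

Gate 14: Hex and Bry on → Nal on.
Nal is on, so Tam turns on (Gate 15).
Gate 7: Tam, Hex, and Bry on → Ule on.
Gate 8: Tam on → Syl on.
Ule is on, so Elm turns on (Gate 4).
Gate 6: Syl on → Kye on.
Nal, Hex, and Kye are on, so Ven turns on (Gate 13).
Elm: reached.
Kye: reached.
Tam: reached.
Ven: reached.
All 4 are reached.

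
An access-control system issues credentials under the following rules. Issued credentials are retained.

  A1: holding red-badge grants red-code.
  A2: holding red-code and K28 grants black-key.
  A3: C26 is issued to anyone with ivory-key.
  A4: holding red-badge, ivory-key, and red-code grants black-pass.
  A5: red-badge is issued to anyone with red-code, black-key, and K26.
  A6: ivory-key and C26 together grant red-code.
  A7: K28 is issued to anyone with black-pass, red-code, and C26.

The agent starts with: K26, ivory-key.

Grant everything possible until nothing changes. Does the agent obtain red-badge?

No

red-badge would need red-code, black-key, and K26 (A5), but black-key is never granted.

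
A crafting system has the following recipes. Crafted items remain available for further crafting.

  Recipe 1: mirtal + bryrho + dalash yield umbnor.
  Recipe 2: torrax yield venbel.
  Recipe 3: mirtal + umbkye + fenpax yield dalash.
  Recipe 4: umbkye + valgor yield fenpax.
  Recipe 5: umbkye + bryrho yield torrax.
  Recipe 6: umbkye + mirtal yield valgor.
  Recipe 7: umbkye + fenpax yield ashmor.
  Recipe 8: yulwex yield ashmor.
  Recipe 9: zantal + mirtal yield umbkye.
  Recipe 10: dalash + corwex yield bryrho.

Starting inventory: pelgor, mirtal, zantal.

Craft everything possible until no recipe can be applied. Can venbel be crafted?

venbel would need torrax (Recipe 2), but torrax is never obtained.

No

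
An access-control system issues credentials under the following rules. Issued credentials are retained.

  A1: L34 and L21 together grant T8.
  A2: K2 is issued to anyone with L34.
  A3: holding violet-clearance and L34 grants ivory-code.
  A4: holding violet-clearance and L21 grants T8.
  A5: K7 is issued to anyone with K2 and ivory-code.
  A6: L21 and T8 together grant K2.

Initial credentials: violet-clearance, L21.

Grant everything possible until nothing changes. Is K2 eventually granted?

Yes

Holding violet-clearance and L21 grants T8 (A4).
Holding L21 and T8 grants K2 (A6).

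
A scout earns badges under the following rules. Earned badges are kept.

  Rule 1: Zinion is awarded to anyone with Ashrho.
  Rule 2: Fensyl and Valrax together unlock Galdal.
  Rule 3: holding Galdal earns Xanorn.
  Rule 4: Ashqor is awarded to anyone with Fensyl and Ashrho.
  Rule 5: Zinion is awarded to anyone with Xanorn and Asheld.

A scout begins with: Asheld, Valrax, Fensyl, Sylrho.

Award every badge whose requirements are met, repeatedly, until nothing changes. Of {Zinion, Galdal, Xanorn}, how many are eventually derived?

3

With Fensyl and Valrax, Galdal is earned (Rule 2).
With Galdal, Xanorn is earned (Rule 3).
With Xanorn and Asheld, Zinion is earned (Rule 5).
Zinion: reached.
Galdal: reached.
Xanorn: reached.
All 3 are reached.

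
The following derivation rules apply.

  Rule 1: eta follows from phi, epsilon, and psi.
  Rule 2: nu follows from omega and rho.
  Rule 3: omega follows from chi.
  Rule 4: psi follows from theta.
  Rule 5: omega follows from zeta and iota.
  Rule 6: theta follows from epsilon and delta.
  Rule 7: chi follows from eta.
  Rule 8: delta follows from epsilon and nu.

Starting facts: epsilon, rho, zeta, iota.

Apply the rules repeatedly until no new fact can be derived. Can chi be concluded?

No

chi would need eta (Rule 7), but eta is never established.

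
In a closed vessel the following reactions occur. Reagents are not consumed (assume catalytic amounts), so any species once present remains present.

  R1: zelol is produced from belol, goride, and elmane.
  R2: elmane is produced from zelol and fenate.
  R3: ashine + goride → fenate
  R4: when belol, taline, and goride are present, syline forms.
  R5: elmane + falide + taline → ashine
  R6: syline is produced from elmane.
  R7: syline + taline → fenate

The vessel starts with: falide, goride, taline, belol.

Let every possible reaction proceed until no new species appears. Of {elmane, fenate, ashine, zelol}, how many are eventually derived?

1

belol, taline, and goride present → syline forms (R4).
syline and taline present → fenate forms (R7).
elmane would need zelol and fenate (R2), but zelol never forms.
fenate: reached.
ashine would need elmane, falide, and taline (R5), but elmane never forms.
zelol would need belol, goride, and elmane (R1), but elmane never forms.
Reached: fenate — 1 of the 4.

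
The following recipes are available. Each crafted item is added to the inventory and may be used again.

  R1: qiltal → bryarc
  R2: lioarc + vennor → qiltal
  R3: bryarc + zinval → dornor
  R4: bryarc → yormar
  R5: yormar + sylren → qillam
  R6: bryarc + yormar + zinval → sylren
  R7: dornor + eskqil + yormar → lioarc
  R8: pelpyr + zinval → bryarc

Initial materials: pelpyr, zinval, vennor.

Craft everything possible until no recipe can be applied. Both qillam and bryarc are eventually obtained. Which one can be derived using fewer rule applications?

bryarc

bryarc: pelpyr + zinval → bryarc (R8). [1 rule application]
qillam: Using R8, pelpyr and zinval make bryarc. Using R4, bryarc makes yormar. Using R6, bryarc, yormar, and zinval make sylren. Using R5, yormar and sylren make qillam. [4 rule applications]
bryarc needs fewer.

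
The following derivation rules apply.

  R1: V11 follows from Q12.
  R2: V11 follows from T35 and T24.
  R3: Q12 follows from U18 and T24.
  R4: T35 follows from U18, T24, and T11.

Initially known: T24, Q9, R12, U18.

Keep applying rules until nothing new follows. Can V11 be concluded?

U18 and T24 hold, so Q12 follows (R3).
Q12 holds, so V11 follows (R1).

Yes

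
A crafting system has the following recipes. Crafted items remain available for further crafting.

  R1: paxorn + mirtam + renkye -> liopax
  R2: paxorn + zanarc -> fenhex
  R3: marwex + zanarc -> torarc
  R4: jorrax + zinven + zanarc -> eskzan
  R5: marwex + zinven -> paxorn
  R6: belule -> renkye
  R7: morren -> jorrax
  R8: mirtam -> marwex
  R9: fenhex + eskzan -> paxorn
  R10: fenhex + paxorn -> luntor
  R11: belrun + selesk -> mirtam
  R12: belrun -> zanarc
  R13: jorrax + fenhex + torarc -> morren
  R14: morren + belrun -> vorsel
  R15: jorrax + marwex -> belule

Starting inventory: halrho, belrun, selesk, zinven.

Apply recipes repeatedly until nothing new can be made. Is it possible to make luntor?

Yes

Using R11, belrun and selesk make mirtam.
belrun -> zanarc (R12).
mirtam -> marwex (R8).
Using R5, marwex and zinven make paxorn.
paxorn + zanarc -> fenhex (R2).
Using R10, fenhex and paxorn make luntor.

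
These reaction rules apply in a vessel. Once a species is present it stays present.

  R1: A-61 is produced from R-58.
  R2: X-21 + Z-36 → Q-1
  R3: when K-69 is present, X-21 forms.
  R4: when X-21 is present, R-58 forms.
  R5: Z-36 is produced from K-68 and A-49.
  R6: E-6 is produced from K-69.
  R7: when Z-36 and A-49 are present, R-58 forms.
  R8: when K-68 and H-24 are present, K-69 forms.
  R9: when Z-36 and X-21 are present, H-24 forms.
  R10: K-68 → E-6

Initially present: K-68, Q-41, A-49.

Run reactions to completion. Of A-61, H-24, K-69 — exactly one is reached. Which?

K-68 and A-49 present → Z-36 forms (R5).
Z-36 and A-49 present → R-58 forms (R7).
R-58 present → A-61 forms (R1).
K-69 would need K-68 and H-24 (R8), but H-24 never forms. H-24 would need Z-36 and X-21 (R9), but X-21 never forms.

A-61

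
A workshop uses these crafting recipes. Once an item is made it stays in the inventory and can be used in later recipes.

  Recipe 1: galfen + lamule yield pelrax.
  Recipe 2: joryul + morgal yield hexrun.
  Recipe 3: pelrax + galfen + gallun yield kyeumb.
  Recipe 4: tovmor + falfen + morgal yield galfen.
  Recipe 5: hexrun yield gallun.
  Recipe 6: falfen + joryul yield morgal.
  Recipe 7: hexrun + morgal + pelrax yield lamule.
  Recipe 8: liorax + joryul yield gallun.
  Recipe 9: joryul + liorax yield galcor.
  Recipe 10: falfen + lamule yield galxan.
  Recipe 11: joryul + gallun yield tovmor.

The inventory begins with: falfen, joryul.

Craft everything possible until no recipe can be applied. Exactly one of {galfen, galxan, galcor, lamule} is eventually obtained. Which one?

galfen

falfen + joryul → morgal (Recipe 6).
joryul + morgal → hexrun (Recipe 2).
Using Recipe 5, hexrun makes gallun.
joryul + gallun → tovmor (Recipe 11).
Using Recipe 4, tovmor, falfen, and morgal make galfen.
galxan would need falfen and lamule (Recipe 10), but lamule is never obtained. galcor would need joryul and liorax (Recipe 9), but liorax is never obtained. lamule would need hexrun, morgal, and pelrax (Recipe 7), but pelrax is never obtained.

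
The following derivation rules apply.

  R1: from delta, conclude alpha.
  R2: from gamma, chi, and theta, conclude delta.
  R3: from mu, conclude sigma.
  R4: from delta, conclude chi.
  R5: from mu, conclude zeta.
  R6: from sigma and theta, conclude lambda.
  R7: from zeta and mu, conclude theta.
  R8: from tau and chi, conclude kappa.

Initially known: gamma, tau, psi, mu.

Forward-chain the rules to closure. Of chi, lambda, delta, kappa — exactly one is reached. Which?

lambda

mu holds, so zeta follows (R5).
mu holds, so sigma follows (R3).
From zeta and mu, R7 gives theta.
From sigma and theta, R6 gives lambda.
kappa would need tau and chi (R8), but chi is never established. chi would need delta (R4), but delta is never established. delta would need gamma, chi, and theta (R2), but chi is never established.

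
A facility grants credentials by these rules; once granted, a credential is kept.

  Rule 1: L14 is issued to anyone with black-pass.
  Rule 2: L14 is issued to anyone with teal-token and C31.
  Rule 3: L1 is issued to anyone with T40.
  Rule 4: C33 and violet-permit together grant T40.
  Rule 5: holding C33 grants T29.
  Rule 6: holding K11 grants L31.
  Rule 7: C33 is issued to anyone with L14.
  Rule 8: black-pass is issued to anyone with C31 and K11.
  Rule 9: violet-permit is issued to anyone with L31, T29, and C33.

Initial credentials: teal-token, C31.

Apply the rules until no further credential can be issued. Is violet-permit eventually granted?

No

violet-permit would need L31, T29, and C33 (Rule 9), but L31 is never granted.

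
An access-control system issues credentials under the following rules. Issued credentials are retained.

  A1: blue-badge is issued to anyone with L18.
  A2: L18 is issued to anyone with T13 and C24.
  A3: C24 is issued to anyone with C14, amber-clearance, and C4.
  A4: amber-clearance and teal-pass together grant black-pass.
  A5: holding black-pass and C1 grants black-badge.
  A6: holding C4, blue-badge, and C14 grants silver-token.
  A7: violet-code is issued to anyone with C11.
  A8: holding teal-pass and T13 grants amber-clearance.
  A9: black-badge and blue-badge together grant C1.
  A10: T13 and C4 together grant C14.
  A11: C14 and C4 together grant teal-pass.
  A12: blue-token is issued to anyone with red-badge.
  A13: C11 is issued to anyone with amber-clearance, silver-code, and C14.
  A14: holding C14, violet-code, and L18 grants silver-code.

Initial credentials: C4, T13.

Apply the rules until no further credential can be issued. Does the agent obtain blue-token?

blue-token would need red-badge (A12), but red-badge is never granted.

No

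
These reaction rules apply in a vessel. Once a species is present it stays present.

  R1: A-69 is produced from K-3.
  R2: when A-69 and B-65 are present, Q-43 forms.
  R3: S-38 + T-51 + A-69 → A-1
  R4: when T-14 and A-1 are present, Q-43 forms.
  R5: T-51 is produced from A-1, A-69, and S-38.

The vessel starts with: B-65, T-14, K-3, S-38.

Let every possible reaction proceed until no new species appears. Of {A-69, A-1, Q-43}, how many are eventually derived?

2

K-3 present → A-69 forms (R1).
A-69 and B-65 present → Q-43 forms (R2).
A-69: reached.
A-1 would need S-38, T-51, and A-69 (R3), but T-51 never forms.
Q-43: reached.
Reached: A-69 and Q-43 — 2 of the 3.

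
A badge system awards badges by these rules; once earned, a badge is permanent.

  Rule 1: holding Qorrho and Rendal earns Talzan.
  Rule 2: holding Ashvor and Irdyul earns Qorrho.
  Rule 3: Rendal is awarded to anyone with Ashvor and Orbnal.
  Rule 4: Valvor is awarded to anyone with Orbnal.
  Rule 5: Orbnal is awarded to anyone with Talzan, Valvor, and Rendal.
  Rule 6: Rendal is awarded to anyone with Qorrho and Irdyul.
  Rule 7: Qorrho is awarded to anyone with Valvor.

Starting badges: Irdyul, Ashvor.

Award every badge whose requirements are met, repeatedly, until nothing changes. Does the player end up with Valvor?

Valvor would need Orbnal (Rule 4), but Orbnal is never earned.

No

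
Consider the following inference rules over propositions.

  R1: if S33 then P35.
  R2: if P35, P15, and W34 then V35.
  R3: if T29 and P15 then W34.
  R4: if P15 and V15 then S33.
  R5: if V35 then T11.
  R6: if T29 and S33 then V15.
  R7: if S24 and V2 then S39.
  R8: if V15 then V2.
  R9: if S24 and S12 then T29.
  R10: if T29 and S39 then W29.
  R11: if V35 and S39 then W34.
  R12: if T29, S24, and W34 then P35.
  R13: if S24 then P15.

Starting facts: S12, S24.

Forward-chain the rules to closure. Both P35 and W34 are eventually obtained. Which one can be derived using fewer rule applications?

W34: S24 and S12 hold, so T29 follows (R9). From S24, R13 gives P15. From T29 and P15, R3 gives W34. [3 rule applications]
P35: From S24 and S12, R9 gives T29. S24 holds, so P15 follows (R13). From T29 and P15, R3 gives W34. T29, S24, and W34 hold, so P35 follows (R12). [4 rule applications]
W34 needs fewer.

W34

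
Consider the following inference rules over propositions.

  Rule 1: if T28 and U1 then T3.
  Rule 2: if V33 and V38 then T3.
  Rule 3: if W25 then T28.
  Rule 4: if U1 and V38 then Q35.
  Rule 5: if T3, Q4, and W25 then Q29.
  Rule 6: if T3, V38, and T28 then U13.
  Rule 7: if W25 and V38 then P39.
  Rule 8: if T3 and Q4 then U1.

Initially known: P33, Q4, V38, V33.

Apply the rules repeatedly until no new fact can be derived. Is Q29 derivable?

Q29 would need T3, Q4, and W25 (Rule 5), but W25 is never established.

No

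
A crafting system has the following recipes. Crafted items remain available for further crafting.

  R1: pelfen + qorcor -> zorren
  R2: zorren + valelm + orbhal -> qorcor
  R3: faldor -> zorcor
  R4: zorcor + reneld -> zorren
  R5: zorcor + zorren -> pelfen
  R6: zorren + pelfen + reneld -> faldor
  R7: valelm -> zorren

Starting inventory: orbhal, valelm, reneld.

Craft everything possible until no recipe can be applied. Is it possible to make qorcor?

valelm -> zorren (R7).
Using R2, zorren, valelm, and orbhal make qorcor.

Yes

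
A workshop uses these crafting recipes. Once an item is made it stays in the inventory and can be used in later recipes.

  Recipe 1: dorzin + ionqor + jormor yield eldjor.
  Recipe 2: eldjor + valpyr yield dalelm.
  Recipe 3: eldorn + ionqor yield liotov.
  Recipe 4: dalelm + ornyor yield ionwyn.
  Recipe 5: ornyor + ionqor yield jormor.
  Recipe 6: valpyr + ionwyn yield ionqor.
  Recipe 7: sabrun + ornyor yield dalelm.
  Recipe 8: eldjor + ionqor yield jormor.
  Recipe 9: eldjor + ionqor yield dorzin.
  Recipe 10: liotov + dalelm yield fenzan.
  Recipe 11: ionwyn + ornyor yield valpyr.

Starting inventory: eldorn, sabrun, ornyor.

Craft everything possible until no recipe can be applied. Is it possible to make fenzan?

Yes

Using Recipe 7, sabrun and ornyor make dalelm.
Using Recipe 4, dalelm and ornyor make ionwyn.
ionwyn + ornyor → valpyr (Recipe 11).
valpyr + ionwyn → ionqor (Recipe 6).
Using Recipe 3, eldorn and ionqor make liotov.
liotov + dalelm → fenzan (Recipe 10).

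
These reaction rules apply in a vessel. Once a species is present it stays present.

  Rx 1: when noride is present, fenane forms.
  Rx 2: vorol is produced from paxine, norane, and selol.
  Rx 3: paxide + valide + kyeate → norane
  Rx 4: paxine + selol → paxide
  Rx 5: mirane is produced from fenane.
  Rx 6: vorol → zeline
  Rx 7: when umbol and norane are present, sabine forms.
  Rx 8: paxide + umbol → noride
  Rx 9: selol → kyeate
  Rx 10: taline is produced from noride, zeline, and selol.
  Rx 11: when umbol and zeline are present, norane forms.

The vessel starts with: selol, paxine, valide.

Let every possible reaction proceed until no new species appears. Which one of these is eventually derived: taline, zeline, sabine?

zeline

paxine and selol present → paxide forms (Rx 4).
selol present → kyeate forms (Rx 9).
paxide, valide, and kyeate present → norane forms (Rx 3).
paxine, norane, and selol present → vorol forms (Rx 2).
vorol present → zeline forms (Rx 6).
sabine would need umbol and norane (Rx 7), but umbol never forms. taline would need noride, zeline, and selol (Rx 10), but noride never forms.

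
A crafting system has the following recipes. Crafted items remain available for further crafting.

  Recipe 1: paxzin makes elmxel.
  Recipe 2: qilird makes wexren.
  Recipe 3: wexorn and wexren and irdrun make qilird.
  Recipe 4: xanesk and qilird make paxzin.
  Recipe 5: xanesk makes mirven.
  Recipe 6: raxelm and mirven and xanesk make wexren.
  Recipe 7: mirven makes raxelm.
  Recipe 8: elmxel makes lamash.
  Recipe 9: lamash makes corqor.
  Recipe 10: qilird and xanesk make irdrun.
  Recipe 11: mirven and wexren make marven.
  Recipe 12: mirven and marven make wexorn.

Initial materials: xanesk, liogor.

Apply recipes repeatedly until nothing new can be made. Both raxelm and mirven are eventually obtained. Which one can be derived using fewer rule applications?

mirven: xanesk → mirven (Recipe 5). [1 rule application]
raxelm: Using Recipe 5, xanesk makes mirven. Using Recipe 7, mirven makes raxelm. [2 rule applications]
mirven needs fewer.

mirven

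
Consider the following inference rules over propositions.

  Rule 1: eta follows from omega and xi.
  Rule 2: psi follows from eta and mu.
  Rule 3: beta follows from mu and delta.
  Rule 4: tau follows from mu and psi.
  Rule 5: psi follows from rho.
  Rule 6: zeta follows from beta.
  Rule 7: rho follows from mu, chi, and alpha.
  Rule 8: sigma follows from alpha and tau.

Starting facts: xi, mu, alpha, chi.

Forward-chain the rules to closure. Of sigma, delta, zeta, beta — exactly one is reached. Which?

sigma

From mu, chi, and alpha, Rule 7 gives rho.
rho holds, so psi follows (Rule 5).
From mu and psi, Rule 4 gives tau.
alpha and tau hold, so sigma follows (Rule 8).
zeta would need beta (Rule 6), but beta is never established. beta would need mu and delta (Rule 3), but delta is never established. No rule produces delta, and it is not given.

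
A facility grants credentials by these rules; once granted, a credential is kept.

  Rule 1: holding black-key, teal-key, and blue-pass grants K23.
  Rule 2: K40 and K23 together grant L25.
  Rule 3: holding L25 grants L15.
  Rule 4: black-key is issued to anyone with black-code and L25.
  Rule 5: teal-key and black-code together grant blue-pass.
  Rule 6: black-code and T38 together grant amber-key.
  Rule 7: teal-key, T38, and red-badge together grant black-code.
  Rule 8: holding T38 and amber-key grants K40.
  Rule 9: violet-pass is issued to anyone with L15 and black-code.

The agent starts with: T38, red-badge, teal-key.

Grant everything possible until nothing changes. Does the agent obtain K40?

Holding teal-key, T38, and red-badge grants black-code (Rule 7).
Holding black-code and T38 grants amber-key (Rule 6).
Holding T38 and amber-key grants K40 (Rule 8).

Yes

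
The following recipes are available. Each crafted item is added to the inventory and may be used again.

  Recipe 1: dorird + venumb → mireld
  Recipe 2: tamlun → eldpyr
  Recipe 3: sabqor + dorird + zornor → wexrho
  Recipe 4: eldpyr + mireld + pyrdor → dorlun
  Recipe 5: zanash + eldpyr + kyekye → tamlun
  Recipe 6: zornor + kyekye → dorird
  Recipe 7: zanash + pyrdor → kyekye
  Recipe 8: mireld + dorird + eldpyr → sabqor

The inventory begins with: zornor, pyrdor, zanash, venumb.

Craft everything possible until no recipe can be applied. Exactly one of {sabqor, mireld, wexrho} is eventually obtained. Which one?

Using Recipe 7, zanash and pyrdor make kyekye.
Using Recipe 6, zornor and kyekye make dorird.
dorird + venumb → mireld (Recipe 1).
sabqor would need mireld, dorird, and eldpyr (Recipe 8), but eldpyr is never obtained. wexrho would need sabqor, dorird, and zornor (Recipe 3), but sabqor is never obtained.

mireld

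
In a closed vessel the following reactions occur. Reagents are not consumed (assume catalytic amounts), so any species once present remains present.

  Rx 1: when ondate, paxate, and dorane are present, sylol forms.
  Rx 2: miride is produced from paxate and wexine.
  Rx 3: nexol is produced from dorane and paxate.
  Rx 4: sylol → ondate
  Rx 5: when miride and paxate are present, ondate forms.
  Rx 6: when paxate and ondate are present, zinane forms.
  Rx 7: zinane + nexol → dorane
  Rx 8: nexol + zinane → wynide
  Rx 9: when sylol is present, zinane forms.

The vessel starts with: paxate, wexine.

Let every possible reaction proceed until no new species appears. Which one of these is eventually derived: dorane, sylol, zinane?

zinane

paxate and wexine present → miride forms (Rx 2).
miride and paxate present → ondate forms (Rx 5).
paxate and ondate present → zinane forms (Rx 6).
sylol would need ondate, paxate, and dorane (Rx 1), but dorane never forms. dorane would need zinane and nexol (Rx 7), but nexol never forms.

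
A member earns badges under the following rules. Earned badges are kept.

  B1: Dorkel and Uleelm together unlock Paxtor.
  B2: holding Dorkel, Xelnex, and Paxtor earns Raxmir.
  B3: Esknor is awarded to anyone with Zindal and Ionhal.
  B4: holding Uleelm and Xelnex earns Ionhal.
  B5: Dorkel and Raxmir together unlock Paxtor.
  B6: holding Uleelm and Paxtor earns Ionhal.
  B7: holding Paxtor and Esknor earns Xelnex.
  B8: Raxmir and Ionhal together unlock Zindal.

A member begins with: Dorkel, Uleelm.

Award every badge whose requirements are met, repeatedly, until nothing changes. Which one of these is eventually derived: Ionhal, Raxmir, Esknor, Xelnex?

With Dorkel and Uleelm, Paxtor is earned (B1).
With Uleelm and Paxtor, Ionhal is earned (B6).
Esknor would need Zindal and Ionhal (B3), but Zindal is never earned. Raxmir would need Dorkel, Xelnex, and Paxtor (B2), but Xelnex is never earned. Xelnex would need Paxtor and Esknor (B7), but Esknor is never earned.

Ionhal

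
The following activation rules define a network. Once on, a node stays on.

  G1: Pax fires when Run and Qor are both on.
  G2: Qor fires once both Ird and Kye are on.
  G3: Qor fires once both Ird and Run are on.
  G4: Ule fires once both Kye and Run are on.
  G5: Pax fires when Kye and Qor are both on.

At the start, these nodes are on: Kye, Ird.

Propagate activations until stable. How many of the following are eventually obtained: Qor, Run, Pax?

Ird and Kye are on, so Qor fires (G2).
G5: Kye and Qor on → Pax on.
Qor: reached.
No rule produces Run, and it is not given.
Pax: reached.
Reached: Qor and Pax — 2 of the 3.

2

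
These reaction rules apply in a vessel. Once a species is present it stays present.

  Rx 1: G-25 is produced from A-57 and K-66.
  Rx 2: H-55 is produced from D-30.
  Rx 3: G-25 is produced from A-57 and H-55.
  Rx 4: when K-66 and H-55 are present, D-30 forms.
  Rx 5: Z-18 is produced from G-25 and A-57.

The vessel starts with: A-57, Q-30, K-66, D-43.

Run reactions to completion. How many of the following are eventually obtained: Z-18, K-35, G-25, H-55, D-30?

2

A-57 and K-66 present → G-25 forms (Rx 1).
G-25 and A-57 present → Z-18 forms (Rx 5).
Z-18: reached.
No rule produces K-35, and it is not given.
G-25: reached.
H-55 would need D-30 (Rx 2), but D-30 never forms.
D-30 would need K-66 and H-55 (Rx 4), but H-55 never forms.
Reached: Z-18 and G-25 — 2 of the 5.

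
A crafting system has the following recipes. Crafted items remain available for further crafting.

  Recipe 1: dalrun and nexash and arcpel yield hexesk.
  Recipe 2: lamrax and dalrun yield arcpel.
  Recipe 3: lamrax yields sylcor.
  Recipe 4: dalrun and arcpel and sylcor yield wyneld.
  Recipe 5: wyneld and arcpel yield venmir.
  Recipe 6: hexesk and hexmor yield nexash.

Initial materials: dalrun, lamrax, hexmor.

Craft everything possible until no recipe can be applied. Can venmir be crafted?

lamrax and dalrun → arcpel (Recipe 2).
Using Recipe 3, lamrax makes sylcor.
Using Recipe 4, dalrun, arcpel, and sylcor make wyneld.
Using Recipe 5, wyneld and arcpel make venmir.

Yes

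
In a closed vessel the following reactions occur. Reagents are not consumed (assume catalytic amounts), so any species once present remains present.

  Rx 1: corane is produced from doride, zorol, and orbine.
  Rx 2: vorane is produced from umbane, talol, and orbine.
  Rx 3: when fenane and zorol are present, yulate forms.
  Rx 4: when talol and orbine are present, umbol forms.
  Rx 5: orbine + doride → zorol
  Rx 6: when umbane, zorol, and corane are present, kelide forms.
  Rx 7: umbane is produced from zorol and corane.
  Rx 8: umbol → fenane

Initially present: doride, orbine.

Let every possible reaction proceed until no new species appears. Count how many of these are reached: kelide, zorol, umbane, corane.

4

orbine and doride present → zorol forms (Rx 5).
doride, zorol, and orbine present → corane forms (Rx 1).
zorol and corane present → umbane forms (Rx 7).
umbane, zorol, and corane present → kelide forms (Rx 6).
kelide: reached.
zorol: reached.
umbane: reached.
corane: reached.
All 4 are reached.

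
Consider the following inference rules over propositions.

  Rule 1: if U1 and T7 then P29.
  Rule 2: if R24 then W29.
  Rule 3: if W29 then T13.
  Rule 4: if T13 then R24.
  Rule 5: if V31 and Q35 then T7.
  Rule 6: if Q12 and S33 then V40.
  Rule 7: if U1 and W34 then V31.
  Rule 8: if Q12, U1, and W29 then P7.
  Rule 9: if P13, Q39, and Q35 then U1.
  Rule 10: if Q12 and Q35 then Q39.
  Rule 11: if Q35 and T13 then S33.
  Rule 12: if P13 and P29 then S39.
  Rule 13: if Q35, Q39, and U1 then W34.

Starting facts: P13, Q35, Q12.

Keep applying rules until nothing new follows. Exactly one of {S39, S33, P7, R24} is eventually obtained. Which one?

Q12 and Q35 hold, so Q39 follows (Rule 10).
P13, Q39, and Q35 hold, so U1 follows (Rule 9).
Q35, Q39, and U1 hold, so W34 follows (Rule 13).
U1 and W34 hold, so V31 follows (Rule 7).
From V31 and Q35, Rule 5 gives T7.
From U1 and T7, Rule 1 gives P29.
From P13 and P29, Rule 12 gives S39.
R24 would need T13 (Rule 4), but T13 is never established. S33 would need Q35 and T13 (Rule 11), but T13 is never established. P7 would need Q12, U1, and W29 (Rule 8), but W29 is never established.

S39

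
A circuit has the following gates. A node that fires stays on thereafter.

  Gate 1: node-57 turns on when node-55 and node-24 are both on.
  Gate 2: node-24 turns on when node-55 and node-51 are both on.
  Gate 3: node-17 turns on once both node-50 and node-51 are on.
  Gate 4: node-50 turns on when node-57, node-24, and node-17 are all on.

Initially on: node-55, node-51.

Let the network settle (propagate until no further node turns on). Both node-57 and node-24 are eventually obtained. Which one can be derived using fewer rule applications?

node-24

node-24: Gate 2: node-55 and node-51 on → node-24 on. [1 rule application]
node-57: Gate 2: node-55 and node-51 on → node-24 on. Gate 1: node-55 and node-24 on → node-57 on. [2 rule applications]
node-24 needs fewer.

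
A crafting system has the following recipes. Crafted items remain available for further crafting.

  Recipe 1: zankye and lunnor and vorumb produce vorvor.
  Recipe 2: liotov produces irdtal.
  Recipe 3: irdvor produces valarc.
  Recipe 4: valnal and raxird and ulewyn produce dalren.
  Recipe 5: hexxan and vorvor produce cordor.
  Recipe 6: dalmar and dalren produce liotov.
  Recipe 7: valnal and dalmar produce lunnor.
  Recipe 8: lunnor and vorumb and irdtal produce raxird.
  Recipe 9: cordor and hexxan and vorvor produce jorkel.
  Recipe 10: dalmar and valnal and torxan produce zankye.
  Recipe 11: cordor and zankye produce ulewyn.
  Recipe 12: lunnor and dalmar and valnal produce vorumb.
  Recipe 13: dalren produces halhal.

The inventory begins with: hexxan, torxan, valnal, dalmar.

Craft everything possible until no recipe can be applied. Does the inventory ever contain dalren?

dalren would need valnal, raxird, and ulewyn (Recipe 4), but raxird is never obtained.

No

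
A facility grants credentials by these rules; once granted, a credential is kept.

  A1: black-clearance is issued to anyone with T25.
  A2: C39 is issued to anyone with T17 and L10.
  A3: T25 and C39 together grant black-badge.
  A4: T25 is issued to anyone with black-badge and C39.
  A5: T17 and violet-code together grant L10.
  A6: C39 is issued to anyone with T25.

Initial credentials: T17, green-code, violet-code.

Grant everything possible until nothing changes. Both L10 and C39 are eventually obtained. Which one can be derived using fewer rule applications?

L10: Holding T17 and violet-code grants L10 (A5). [1 rule application]
C39: Holding T17 and violet-code grants L10 (A5). Holding T17 and L10 grants C39 (A2). [2 rule applications]
L10 needs fewer.

L10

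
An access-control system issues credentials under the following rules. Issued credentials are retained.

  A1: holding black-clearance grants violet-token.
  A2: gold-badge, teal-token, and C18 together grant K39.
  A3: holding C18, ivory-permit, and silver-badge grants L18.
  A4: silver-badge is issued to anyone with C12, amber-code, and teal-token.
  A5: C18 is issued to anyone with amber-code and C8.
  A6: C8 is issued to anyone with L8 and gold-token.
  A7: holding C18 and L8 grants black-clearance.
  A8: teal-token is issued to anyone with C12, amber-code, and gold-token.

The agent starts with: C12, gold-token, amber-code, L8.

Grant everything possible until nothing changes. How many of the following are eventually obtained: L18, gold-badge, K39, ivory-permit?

0

L18 would need C18, ivory-permit, and silver-badge (A3), but ivory-permit is never granted.
No rule produces gold-badge, and it is not given.
K39 would need gold-badge, teal-token, and C18 (A2), but gold-badge is never granted.
No rule produces ivory-permit, and it is not given.
None of the 4 are reached.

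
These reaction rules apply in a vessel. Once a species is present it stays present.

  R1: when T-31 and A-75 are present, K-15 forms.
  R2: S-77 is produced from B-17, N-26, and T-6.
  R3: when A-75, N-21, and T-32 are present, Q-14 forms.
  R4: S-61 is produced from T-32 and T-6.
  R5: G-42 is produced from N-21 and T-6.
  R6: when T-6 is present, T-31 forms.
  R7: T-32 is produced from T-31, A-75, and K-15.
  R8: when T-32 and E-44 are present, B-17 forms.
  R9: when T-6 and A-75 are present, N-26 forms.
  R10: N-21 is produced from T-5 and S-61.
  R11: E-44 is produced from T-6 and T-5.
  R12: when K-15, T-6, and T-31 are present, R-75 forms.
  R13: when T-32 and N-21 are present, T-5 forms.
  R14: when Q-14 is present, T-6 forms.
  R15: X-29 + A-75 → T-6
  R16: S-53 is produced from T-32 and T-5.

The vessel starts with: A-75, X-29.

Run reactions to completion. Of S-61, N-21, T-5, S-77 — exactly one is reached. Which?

X-29 and A-75 present → T-6 forms (R15).
T-6 present → T-31 forms (R6).
T-31 and A-75 present → K-15 forms (R1).
T-31, A-75, and K-15 present → T-32 forms (R7).
T-32 and T-6 present → S-61 forms (R4).
S-77 would need B-17, N-26, and T-6 (R2), but B-17 never forms. N-21 would need T-5 and S-61 (R10), but T-5 never forms. T-5 would need T-32 and N-21 (R13), but N-21 never forms.

S-61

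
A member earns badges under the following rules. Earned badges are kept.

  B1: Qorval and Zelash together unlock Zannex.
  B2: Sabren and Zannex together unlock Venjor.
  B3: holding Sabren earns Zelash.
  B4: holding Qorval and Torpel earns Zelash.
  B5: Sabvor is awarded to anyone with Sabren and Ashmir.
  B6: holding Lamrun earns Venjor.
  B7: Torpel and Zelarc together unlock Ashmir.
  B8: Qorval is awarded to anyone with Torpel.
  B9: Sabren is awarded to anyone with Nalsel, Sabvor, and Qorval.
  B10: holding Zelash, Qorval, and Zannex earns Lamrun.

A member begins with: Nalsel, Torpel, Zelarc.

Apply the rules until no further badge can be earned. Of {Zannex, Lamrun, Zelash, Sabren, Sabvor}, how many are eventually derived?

3

With Torpel, Qorval is earned (B8).
With Qorval and Torpel, Zelash is earned (B4).
With Qorval and Zelash, Zannex is earned (B1).
With Zelash, Qorval, and Zannex, Lamrun is earned (B10).
Zannex: reached.
Lamrun: reached.
Zelash: reached.
Sabren would need Nalsel, Sabvor, and Qorval (B9), but Sabvor is never earned.
Sabvor would need Sabren and Ashmir (B5), but Sabren is never earned.
Reached: Zannex, Lamrun, and Zelash — 3 of the 5.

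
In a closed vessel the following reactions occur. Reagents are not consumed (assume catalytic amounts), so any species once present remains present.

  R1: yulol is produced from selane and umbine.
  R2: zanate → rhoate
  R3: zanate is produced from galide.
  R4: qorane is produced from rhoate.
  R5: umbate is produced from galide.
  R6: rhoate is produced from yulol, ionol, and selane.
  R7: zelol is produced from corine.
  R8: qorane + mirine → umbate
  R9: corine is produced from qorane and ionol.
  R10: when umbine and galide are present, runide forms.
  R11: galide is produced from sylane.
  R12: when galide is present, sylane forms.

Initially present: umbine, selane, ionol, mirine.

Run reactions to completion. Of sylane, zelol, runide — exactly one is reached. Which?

zelol

selane and umbine present → yulol forms (R1).
yulol, ionol, and selane present → rhoate forms (R6).
rhoate present → qorane forms (R4).
qorane and ionol present → corine forms (R9).
corine present → zelol forms (R7).
sylane would need galide (R12), but galide never forms. runide would need umbine and galide (R10), but galide never forms.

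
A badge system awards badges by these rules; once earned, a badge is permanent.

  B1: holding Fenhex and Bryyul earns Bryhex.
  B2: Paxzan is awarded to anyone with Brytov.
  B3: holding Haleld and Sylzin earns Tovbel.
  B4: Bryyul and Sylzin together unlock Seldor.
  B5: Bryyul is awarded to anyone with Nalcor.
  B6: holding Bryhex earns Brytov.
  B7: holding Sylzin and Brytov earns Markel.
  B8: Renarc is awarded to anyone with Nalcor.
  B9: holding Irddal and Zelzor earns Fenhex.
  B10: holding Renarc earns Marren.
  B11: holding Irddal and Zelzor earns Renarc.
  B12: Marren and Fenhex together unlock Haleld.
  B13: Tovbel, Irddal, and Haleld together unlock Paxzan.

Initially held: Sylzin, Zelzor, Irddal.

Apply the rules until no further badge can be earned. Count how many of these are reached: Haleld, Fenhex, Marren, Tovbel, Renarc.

With Irddal and Zelzor, Renarc is earned (B11).
With Irddal and Zelzor, Fenhex is earned (B9).
With Renarc, Marren is earned (B10).
With Marren and Fenhex, Haleld is earned (B12).
With Haleld and Sylzin, Tovbel is earned (B3).
Haleld: reached.
Fenhex: reached.
Marren: reached.
Tovbel: reached.
Renarc: reached.
All 5 are reached.

5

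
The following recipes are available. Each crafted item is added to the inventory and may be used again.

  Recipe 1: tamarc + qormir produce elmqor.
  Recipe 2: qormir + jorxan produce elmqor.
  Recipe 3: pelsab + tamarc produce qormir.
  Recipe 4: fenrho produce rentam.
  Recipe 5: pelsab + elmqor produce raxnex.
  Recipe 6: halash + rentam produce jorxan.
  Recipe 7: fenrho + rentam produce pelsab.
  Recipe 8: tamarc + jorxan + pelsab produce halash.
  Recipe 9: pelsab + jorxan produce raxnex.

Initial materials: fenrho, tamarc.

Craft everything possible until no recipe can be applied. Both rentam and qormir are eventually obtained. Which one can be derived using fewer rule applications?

rentam: Using Recipe 4, fenrho makes rentam. [1 rule application]
qormir: Using Recipe 4, fenrho makes rentam. Using Recipe 7, fenrho and rentam make pelsab. pelsab + tamarc → qormir (Recipe 3). [3 rule applications]
rentam needs fewer.

rentam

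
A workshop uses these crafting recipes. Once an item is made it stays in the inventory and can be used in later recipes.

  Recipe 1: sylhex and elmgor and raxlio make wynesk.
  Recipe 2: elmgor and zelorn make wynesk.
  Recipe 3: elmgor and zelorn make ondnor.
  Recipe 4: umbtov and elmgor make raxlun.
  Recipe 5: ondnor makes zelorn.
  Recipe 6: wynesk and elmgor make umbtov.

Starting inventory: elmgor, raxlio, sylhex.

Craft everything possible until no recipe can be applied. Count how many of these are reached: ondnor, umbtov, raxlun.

2

sylhex and elmgor and raxlio → wynesk (Recipe 1).
Using Recipe 6, wynesk and elmgor make umbtov.
umbtov and elmgor → raxlun (Recipe 4).
ondnor would need elmgor and zelorn (Recipe 3), but zelorn is never obtained.
umbtov: reached.
raxlun: reached.
Reached: umbtov and raxlun — 2 of the 3.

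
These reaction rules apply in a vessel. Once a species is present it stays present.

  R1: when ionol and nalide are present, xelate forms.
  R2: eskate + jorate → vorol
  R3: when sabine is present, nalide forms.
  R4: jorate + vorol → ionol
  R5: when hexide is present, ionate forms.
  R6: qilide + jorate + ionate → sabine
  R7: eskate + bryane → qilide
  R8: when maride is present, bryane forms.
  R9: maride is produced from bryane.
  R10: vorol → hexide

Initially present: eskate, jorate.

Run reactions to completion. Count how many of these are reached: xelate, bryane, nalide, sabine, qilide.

xelate would need ionol and nalide (R1), but nalide never forms.
bryane would need maride (R8), but maride never forms.
nalide would need sabine (R3), but sabine never forms.
sabine would need qilide, jorate, and ionate (R6), but qilide never forms.
qilide would need eskate and bryane (R7), but bryane never forms.
None of the 5 are reached.

0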